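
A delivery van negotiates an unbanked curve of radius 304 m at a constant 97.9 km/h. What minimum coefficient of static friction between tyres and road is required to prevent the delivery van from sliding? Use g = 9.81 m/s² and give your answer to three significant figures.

0.248

v = 97.9/3.6 = 27.19 m/s.
Friction provides the centripetal force: μ_s m g = m v²/r, so μ_s = v²/(g r) = (27.19)²/(9.81 × 304) = 739.5/2982 = 0.2480.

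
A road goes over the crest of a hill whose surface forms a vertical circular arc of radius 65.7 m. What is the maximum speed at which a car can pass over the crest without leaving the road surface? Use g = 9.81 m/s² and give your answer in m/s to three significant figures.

At the crest the centre of the circle is below the car, so the net downward (centripetal) force is mg − N = mv²/r.
The car leaves the road when N → 0, giving v_max = √(g r) = √(9.81 × 65.7) = 25.39 m/s.

25.4 m/s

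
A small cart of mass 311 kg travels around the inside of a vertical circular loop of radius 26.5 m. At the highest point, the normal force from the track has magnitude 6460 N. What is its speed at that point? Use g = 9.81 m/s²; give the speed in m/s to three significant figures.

At the top, N + mg = mv²/r, so v = √(r(N/m + g)) = √(26.5 × (6460/311 + 9.81)) = √(26.5 × 30.58) = √810.4 = 28.47 m/s.

28.5 m/s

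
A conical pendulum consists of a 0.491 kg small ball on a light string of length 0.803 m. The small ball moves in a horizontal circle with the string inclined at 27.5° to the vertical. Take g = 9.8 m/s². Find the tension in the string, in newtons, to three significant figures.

Vertically the bob has no acceleration, so T cosθ = mg.
T = mg/cosθ = 0.491 × 9.8 / cos 27.5° = 4.812/0.8870 = 5.425 N.

5.42 N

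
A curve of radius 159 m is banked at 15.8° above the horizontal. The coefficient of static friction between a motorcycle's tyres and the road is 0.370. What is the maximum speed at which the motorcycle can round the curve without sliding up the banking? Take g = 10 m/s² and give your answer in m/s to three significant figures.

34.1 m/s

At the maximum speed, friction acts down the slope at its limiting value f = μN. Radially (horizontal, toward centre): N sinθ + μN cosθ = mv²/r. Vertically: N cosθ − μN sinθ = mg.
Dividing: v² = r g (sinθ + μcosθ)/(cosθ − μsinθ).
sinθ + μcosθ = 0.2723 + 0.370×0.9622 = 0.6283; cosθ − μsinθ = 0.9622 − 0.370×0.2723 = 0.8615.
v² = 159 × 10.0 × 0.6283/0.8615 = 1160 m²/s², so v = 34.05 m/s.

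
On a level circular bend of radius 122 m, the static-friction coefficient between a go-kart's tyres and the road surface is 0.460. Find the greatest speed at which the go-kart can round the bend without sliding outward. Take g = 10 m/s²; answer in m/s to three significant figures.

Friction provides the centripetal force on a flat curve. At maximum speed it is at its limiting value: μ_s m g = m v²/r.
Mass cancels: v_max = √(μ_s g r) = √(0.460 × 10.0 × 122) = √561.2 = 23.69 m/s.

23.7 m/s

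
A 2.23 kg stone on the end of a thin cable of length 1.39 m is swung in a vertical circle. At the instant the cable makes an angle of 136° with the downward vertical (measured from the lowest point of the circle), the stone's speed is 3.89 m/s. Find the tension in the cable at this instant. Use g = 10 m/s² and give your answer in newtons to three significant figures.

Take the radial direction toward the centre of the circle as positive. The component of the weight along the string toward the centre is −mg cos φ (φ measured from the bottom), so Newton's second law along the string gives T − mg cos φ = m v²/r.
cos 136° = -0.7193, so T = m(v²/r + g cos φ) = 2.23 × ((3.89)²/1.39 + 10.0 × -0.7193) = 2.23 × (10.89 + (-7.193)) = 2.23 × 3.693 = 8.235 N.

8.24 N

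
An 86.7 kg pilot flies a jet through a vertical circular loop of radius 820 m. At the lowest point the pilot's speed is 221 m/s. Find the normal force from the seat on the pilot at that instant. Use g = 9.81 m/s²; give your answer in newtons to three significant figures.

6010 N

At the lowest point, N points up (toward the centre) and the weight mg points down (away from the centre), so the net inward force is N − mg = mv²/r.
N = m(v²/r + g) = 86.7 × ((221)²/820 + 9.81) = 86.7 × (59.56 + 9.81) = 86.7 × 69.37 = 6015 N.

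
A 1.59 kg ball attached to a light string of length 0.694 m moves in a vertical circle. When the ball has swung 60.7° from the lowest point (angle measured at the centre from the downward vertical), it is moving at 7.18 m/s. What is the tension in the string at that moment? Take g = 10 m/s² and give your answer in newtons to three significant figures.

Take the radial direction toward the centre of the circle as positive. The component of the weight along the string toward the centre is −mg cos φ (φ measured from the bottom), so Newton's second law along the string gives T − mg cos φ = m v²/r.
cos 60.7° = 0.4894, so T = m(v²/r + g cos φ) = 1.59 × ((7.18)²/0.694 + 10.0 × 0.4894) = 1.59 × (74.28 + (4.894)) = 1.59 × 79.18 = 125.9 N.

126 N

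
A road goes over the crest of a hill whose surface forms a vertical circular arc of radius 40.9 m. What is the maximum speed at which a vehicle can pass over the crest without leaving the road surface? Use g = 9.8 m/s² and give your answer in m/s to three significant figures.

At the crest the centre of the circle is below the vehicle, so the net downward (centripetal) force is mg − N = mv²/r.
The vehicle leaves the road when N → 0, giving v_max = √(g r) = √(9.8 × 40.9) = 20.02 m/s.

20.0 m/s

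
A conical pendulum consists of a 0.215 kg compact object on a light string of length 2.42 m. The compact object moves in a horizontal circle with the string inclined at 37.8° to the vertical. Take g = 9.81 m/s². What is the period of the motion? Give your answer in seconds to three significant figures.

2.77 s

r = L sinθ = 1.483 m. From T sinθ = mω²r and T cosθ = mg: tanθ = ω²r/g, so ω² = g tanθ / r = g/(L cosθ).
ω = √(g/(L cosθ)) = √(9.81/(2.42 × 0.7902)) = √5.130 = 2.265 rad/s.
Period = 2π/ω = 2.774 s.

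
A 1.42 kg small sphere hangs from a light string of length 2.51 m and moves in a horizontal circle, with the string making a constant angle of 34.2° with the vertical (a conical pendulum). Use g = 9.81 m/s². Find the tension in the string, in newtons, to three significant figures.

Vertically the bob has no acceleration, so T cosθ = mg.
T = mg/cosθ = 1.42 × 9.81 / cos 34.2° = 13.93/0.8271 = 16.84 N.

16.8 N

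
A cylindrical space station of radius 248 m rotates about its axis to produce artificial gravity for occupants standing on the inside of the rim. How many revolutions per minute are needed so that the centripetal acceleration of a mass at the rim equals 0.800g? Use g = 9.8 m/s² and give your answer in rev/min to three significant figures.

1.70 rev/min

Require ω²r = 0.800g, so ω = √(0.800 × 9.8/248) = 0.1778 rad/s.
In rev/min: ω × 60/(2π) = 0.1778 × 60/(2π) = 1.698 rev/min.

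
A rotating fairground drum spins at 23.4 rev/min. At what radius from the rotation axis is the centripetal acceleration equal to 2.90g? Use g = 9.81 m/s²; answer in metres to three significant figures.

ω = 23.4 rev/min × 2π/60 = 2.450 rad/s.
a_c = ω²r = 2.90g ⇒ r = 2.90 × 9.81 / (2.450)² = 28.45/6.005 = 4.738 m.

4.74 m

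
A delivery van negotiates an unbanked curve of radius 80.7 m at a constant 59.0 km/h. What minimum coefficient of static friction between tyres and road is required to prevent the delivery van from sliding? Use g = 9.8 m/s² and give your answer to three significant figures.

0.340

v = 59.0/3.6 = 16.39 m/s.
Friction provides the centripetal force: μ_s m g = m v²/r, so μ_s = v²/(g r) = (16.39)²/(9.8 × 80.7) = 268.6/790.9 = 0.3396.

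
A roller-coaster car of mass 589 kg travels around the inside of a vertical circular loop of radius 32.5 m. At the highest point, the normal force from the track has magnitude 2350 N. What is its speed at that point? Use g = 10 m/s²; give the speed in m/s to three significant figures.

At the top, N + mg = mv²/r, so v = √(r(N/m + g)) = √(32.5 × (2350/589 + 10.0)) = √(32.5 × 13.99) = √454.7 = 21.32 m/s.

21.3 m/s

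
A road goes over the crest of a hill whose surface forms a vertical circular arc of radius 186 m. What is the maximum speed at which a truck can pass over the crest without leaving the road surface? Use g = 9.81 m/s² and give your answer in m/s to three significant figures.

At the crest the centre of the circle is below the truck, so the net downward (centripetal) force is mg − N = mv²/r.
The truck leaves the road when N → 0, giving v_max = √(g r) = √(9.81 × 186) = 42.72 m/s.

42.7 m/s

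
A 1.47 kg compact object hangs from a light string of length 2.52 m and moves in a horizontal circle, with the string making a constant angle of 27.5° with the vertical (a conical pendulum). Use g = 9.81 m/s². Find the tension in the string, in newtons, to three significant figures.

Vertically the bob has no acceleration, so T cosθ = mg.
T = mg/cosθ = 1.47 × 9.81 / cos 27.5° = 14.42/0.8870 = 16.26 N.

16.3 N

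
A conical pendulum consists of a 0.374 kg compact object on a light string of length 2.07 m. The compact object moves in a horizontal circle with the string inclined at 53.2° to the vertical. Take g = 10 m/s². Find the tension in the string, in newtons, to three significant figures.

Vertically the bob has no acceleration, so T cosθ = mg.
T = mg/cosθ = 0.374 × 10.0 / cos 53.2° = 3.740/0.5990 = 6.243 N.

6.24 N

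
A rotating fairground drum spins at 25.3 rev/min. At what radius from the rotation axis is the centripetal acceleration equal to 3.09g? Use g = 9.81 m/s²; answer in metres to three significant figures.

4.32 m

ω = 25.3 rev/min × 2π/60 = 2.649 rad/s.
a_c = ω²r = 3.09g ⇒ r = 3.09 × 9.81 / (2.649)² = 30.31/7.019 = 4.318 m.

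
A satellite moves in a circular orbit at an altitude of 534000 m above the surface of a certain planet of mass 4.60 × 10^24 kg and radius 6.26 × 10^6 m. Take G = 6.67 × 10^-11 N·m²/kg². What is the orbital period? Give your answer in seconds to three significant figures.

6350 s

r = R + h = 6.26 × 10^6 + 534000 = 6.794 × 10^6 m. Gravity provides the centripetal force: G M m / r² = m v² / r ⇒ v = √(GM/r) = 6720 m/s.
T = 2πr/v = 2π × 6.794 × 10^6 / 6720 = 6352 s.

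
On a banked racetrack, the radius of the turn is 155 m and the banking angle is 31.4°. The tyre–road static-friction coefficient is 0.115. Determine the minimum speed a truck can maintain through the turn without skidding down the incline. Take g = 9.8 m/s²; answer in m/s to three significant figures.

26.5 m/s

At the minimum speed, friction acts up the slope at its limiting value f = μN. Radially (horizontal, toward centre): N sinθ − μN cosθ = mv²/r. Vertically: N cosθ + μN sinθ = mg.
Dividing: v² = r g (sinθ − μcosθ)/(cosθ + μsinθ).
sinθ − μcosθ = 0.5210 − 0.115×0.8536 = 0.4229; cosθ + μsinθ = 0.8536 + 0.115×0.5210 = 0.9135.
v² = 155 × 9.8 × 0.4229/0.9135 = 703.2 m²/s², so v = 26.52 m/s.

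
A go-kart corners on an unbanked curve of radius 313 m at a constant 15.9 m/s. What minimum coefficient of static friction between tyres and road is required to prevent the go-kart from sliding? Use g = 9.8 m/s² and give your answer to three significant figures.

Friction provides the centripetal force: μ_s m g = m v²/r, so μ_s = v²/(g r) = (15.90)²/(9.8 × 313) = 252.8/3067 = 0.08242.

0.0824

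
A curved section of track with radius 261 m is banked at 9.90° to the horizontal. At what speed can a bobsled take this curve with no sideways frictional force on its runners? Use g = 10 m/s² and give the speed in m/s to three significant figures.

21.3 m/s

On a frictionless banked curve, N sinθ = mv²/r and N cosθ = mg, so tanθ = v²/(rg).
v = √(r g tanθ) = √(261 × 10.0 × tan 9.90°) = √(261 × 10.0 × 0.1745) = √455.5 = 21.34 m/s.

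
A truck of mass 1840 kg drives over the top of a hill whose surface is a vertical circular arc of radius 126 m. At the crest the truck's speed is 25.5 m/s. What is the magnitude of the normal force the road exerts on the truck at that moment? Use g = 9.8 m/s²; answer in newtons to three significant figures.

8540 N

At the crest the centripetal acceleration points downward (toward the centre of the arc), so mg − N = mv²/r.
N = m(g − v²/r) = 1840 × (9.8 − (25.5)²/126) = 1840 × (9.8 − 5.161) = 1840 × 4.639 = 8536 N.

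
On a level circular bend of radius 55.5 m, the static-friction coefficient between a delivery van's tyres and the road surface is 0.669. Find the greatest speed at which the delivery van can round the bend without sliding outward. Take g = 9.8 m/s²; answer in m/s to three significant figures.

19.1 m/s

Friction provides the centripetal force on a flat curve. At maximum speed it is at its limiting value: μ_s m g = m v²/r.
Mass cancels: v_max = √(μ_s g r) = √(0.669 × 9.8 × 55.5) = √363.9 = 19.08 m/s.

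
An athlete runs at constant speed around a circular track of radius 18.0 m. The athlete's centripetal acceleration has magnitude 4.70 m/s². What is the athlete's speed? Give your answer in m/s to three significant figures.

a_c = v²/r ⇒ v = √(a_c · r) = √(4.70 × 18.0) = √84.60 = 9.198 m/s.

9.20 m/s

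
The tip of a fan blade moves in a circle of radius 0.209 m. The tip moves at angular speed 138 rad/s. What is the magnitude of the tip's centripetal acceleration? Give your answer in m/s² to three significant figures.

v = ωr = 138 × 0.209 = 28.84 m/s.
a_c = v²/r = (28.84)²/0.209 = 831.9/0.209 = 3980 m/s².

3980 m/s²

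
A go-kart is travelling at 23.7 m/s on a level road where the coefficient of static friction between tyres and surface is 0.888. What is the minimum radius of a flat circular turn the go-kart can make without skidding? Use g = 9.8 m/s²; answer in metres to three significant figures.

At the limit, μ_s m g = m v²/r, so r_min = v²/(μ_s g) = (23.7)²/(0.888 × 9.8) = 561.7/8.702 = 64.54 m.

64.5 m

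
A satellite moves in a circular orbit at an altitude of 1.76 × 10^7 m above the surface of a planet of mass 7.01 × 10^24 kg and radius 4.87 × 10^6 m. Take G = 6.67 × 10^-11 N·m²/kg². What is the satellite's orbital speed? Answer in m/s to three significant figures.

Orbital radius r = R + h = 4.87 × 10^6 + 1.76 × 10^7 = 2.247 × 10^7 m.
Gravity supplies the centripetal force: G M m / r² = m v² / r, so v = √(GM/r).
v = √(6.67 × 10^-11 × 7.01 × 10^24 / 2.247 × 10^7) = √(2.081 × 10^7) = 4562 m/s.

4560 m/s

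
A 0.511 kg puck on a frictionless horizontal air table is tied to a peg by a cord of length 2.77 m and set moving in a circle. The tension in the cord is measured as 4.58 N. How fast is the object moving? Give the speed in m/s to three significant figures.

4.98 m/s

T = m v²/r ⇒ v = √(T r / m) = √(4.58 × 2.77 / 0.511) = √24.83 = 4.983 m/s.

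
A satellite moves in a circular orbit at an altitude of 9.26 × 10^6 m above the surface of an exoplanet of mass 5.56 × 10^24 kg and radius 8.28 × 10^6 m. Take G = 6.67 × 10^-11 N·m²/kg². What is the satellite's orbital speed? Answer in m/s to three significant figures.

Orbital radius r = R + h = 8.28 × 10^6 + 9.26 × 10^6 = 1.754 × 10^7 m.
Gravity supplies the centripetal force: G M m / r² = m v² / r, so v = √(GM/r).
v = √(6.67 × 10^-11 × 5.56 × 10^24 / 1.754 × 10^7) = √(2.114 × 10^7) = 4598 m/s.

4600 m/s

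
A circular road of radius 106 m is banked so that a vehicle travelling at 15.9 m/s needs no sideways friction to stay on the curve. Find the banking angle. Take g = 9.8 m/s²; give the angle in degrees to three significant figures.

13.7°

With no friction, the horizontal component of the normal force provides the centripetal force: N sinθ = mv²/r, while N cosθ = mg vertically.
Dividing: tanθ = v²/(r g) = (15.9)²/(106 × 9.8) = 252.8/1039 = 0.2434.
θ = arctan(0.2434) = 13.68°.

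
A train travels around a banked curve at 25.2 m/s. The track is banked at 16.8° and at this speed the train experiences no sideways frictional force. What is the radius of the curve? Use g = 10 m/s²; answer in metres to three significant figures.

Frictionless banking: tanθ = v²/(rg), so r = v²/(g tanθ).
r = (25.2)²/(10.0 × tan 16.8°) = 635.0/(10.0 × 0.3019) = 635.0/3.019 = 210.3 m.

210 m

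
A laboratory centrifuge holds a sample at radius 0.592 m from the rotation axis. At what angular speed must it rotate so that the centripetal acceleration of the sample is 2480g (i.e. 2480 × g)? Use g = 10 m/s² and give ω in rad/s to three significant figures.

Centripetal acceleration a_c = ω²r. Setting ω²r = 2480g:
ω = √(2480g / r) = √(2480 × 10.0 / 0.592) = √41890 = 204.7 rad/s.

205 rad/s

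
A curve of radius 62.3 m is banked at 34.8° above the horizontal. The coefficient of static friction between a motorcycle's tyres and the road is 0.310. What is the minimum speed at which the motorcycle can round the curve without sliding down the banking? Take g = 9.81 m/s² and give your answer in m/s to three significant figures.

At the minimum speed, friction acts up the slope at its limiting value f = μN. Radially (horizontal, toward centre): N sinθ − μN cosθ = mv²/r. Vertically: N cosθ + μN sinθ = mg.
Dividing: v² = r g (sinθ − μcosθ)/(cosθ + μsinθ).
sinθ − μcosθ = 0.5707 − 0.310×0.8211 = 0.3162; cosθ + μsinθ = 0.8211 + 0.310×0.5707 = 0.9981.
v² = 62.3 × 9.81 × 0.3162/0.9981 = 193.6 m²/s², so v = 13.91 m/s.

13.9 m/s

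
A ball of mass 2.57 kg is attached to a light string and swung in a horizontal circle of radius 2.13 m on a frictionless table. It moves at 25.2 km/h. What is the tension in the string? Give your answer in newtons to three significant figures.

59.1 N

v = 25.2 km/h = 25.2/3.6 = 7.000 m/s.
The tension is the only horizontal force, so it supplies the full centripetal force: T = m v²/r = 2.57 × (7.000)²/2.13 = 2.57 × 49.00/2.13 = 59.12 N.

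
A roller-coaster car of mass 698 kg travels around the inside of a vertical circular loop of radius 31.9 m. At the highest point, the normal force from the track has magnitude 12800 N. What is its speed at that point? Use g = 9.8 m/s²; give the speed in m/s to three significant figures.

30.0 m/s

At the top, N + mg = mv²/r, so v = √(r(N/m + g)) = √(31.9 × (12800/698 + 9.8)) = √(31.9 × 28.14) = √897.6 = 29.96 m/s.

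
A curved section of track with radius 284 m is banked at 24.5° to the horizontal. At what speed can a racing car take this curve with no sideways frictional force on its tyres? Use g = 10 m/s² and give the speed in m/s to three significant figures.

36.0 m/s

On a frictionless banked curve, N sinθ = mv²/r and N cosθ = mg, so tanθ = v²/(rg).
v = √(r g tanθ) = √(284 × 10.0 × tan 24.5°) = √(284 × 10.0 × 0.4557) = √1294 = 35.98 m/s.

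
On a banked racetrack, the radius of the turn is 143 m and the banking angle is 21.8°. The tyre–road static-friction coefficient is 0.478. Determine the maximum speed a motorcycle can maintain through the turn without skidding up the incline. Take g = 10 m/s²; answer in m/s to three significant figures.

39.4 m/s

At the maximum speed, friction acts down the slope at its limiting value f = μN. Radially (horizontal, toward centre): N sinθ + μN cosθ = mv²/r. Vertically: N cosθ − μN sinθ = mg.
Dividing: v² = r g (sinθ + μcosθ)/(cosθ − μsinθ).
sinθ + μcosθ = 0.3714 + 0.478×0.9285 = 0.8152; cosθ − μsinθ = 0.9285 − 0.478×0.3714 = 0.7510.
v² = 143 × 10.0 × 0.8152/0.7510 = 1552 m²/s², so v = 39.40 m/s.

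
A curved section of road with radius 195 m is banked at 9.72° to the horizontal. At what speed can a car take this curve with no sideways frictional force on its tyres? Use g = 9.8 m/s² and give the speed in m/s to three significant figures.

18.1 m/s

On a frictionless banked curve, N sinθ = mv²/r and N cosθ = mg, so tanθ = v²/(rg).
v = √(r g tanθ) = √(195 × 9.8 × tan 9.72°) = √(195 × 9.8 × 0.1713) = √327.3 = 18.09 m/s.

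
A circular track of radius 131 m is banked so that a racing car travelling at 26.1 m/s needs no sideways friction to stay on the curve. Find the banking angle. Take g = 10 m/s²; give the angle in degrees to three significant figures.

27.5°

For a frictionless banked turn: horizontally N sinθ = mv²/r and vertically N cosθ = mg.
Dividing: tanθ = v²/(r g) = (26.1)²/(131 × 10.0) = 681.2/1310 = 0.5200.
θ = arctan(0.5200) = 27.47°.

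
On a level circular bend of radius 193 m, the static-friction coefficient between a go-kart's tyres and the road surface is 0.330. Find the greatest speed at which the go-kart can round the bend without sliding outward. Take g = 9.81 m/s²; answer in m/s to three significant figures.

25.0 m/s

The only inward force on a level bend is static friction, so at the limit f_s = μ_s N = μ_s m g = m v²/r.
Mass cancels: v_max = √(μ_s g r) = √(0.330 × 9.81 × 193) = √624.8 = 25.00 m/s.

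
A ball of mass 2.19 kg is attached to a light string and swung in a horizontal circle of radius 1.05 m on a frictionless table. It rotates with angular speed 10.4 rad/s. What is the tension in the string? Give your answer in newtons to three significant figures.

v = ωr = 10.4 × 1.05 = 10.92 m/s.
The tension is the only horizontal force, so it supplies the full centripetal force: T = m v²/r = 2.19 × (10.92)²/1.05 = 2.19 × 119.2/1.05 = 248.7 N.

249 N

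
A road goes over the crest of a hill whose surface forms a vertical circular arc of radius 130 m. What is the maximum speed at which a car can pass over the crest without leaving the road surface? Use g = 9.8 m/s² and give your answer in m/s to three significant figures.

At the crest the centre of the circle is below the car, so the net downward (centripetal) force is mg − N = mv²/r.
The car leaves the road when N → 0, giving v_max = √(g r) = √(9.8 × 130) = 35.69 m/s.

35.7 m/s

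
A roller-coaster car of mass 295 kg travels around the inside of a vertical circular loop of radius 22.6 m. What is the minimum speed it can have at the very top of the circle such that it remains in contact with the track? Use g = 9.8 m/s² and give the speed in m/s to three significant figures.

At the highest point the centre is directly below, so both the weight and N act inward: N + mg = mv²/r.
At minimum speed N → 0, so mg = mv_min²/r ⇒ v_min = √(g r) = √(9.8 × 22.6) = 14.88 m/s.

14.9 m/s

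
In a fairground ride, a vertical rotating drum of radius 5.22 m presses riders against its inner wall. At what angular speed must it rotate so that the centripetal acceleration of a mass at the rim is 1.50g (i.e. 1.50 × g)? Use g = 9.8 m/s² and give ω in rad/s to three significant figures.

1.68 rad/s

Centripetal acceleration a_c = ω²r. Setting ω²r = 1.50g:
ω = √(1.50g / r) = √(1.50 × 9.8 / 5.22) = √2.816 = 1.678 rad/s.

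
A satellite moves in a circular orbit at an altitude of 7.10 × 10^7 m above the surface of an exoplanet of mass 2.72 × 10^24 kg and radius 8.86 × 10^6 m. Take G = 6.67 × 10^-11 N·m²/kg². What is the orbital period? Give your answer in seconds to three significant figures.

r = R + h = 8.86 × 10^6 + 7.10 × 10^7 = 7.986 × 10^7 m. Gravity provides the centripetal force: G M m / r² = m v² / r ⇒ v = √(GM/r) = 1507 m/s.
T = 2πr/v = 2π × 7.986 × 10^7 / 1507 = 332900 s.

333000 s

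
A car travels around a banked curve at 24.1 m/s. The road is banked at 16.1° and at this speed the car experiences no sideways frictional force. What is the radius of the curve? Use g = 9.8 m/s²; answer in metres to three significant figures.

205 m

Frictionless banking: tanθ = v²/(rg), so r = v²/(g tanθ).
r = (24.1)²/(9.8 × tan 16.1°) = 580.8/(9.8 × 0.2886) = 580.8/2.829 = 205.3 m.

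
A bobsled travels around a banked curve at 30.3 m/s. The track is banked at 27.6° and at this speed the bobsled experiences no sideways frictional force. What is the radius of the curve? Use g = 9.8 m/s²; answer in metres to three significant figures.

Frictionless banking: tanθ = v²/(rg), so r = v²/(g tanθ).
r = (30.3)²/(9.8 × tan 27.6°) = 918.1/(9.8 × 0.5228) = 918.1/5.123 = 179.2 m.

179 m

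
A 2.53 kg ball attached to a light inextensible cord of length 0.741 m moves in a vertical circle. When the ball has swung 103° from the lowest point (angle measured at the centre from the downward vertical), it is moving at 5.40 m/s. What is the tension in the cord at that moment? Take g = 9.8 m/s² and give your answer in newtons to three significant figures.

Take the radial direction toward the centre of the circle as positive. The component of the weight along the string toward the centre is −mg cos φ (φ measured from the bottom), so Newton's second law along the string gives T − mg cos φ = m v²/r.
cos 103° = -0.2250, so T = m(v²/r + g cos φ) = 2.53 × ((5.40)²/0.741 + 9.8 × -0.2250) = 2.53 × (39.35 + (-2.205)) = 2.53 × 37.15 = 93.98 N.

94.0 N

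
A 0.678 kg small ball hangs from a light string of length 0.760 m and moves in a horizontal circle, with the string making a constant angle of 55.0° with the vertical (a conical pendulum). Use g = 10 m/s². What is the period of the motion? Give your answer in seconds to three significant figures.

r = L sinθ = 0.6226 m. From T sinθ = mω²r and T cosθ = mg: tanθ = ω²r/g, so ω² = g tanθ / r = g/(L cosθ).
ω = √(g/(L cosθ)) = √(10.0/(0.760 × 0.5736)) = √22.94 = 4.790 rad/s.
Period = 2π/ω = 1.312 s.

1.31 s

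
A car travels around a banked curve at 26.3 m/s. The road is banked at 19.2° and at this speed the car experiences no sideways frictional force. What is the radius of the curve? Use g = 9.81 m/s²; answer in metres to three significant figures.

Frictionless banking: tanθ = v²/(rg), so r = v²/(g tanθ).
r = (26.3)²/(9.81 × tan 19.2°) = 691.7/(9.81 × 0.3482) = 691.7/3.416 = 202.5 m.

202 m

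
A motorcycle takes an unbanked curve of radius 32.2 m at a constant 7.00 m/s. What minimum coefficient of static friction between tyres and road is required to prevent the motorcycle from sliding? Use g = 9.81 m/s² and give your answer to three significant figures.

0.155

Friction provides the centripetal force: μ_s m g = m v²/r, so μ_s = v²/(g r) = (7.000)²/(9.81 × 32.2) = 49.00/315.9 = 0.1551.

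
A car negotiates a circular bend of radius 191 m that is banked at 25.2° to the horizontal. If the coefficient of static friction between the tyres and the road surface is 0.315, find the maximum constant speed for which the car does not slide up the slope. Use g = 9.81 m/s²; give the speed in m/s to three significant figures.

41.6 m/s

At the maximum speed, friction acts down the slope at its limiting value f = μN. Radially (horizontal, toward centre): N sinθ + μN cosθ = mv²/r. Vertically: N cosθ − μN sinθ = mg.
Dividing: v² = r g (sinθ + μcosθ)/(cosθ − μsinθ).
sinθ + μcosθ = 0.4258 + 0.315×0.9048 = 0.7108; cosθ − μsinθ = 0.9048 − 0.315×0.4258 = 0.7707.
v² = 191 × 9.81 × 0.7108/0.7707 = 1728 m²/s², so v = 41.57 m/s.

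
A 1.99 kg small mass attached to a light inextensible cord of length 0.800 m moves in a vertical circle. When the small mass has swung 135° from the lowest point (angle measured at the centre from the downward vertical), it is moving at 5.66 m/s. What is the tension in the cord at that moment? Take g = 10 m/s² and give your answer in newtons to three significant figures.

65.6 N

Take the radial direction toward the centre of the circle as positive. The component of the weight along the string toward the centre is −mg cos φ (φ measured from the bottom), so Newton's second law along the string gives T − mg cos φ = m v²/r.
cos 135° = -0.7071, so T = m(v²/r + g cos φ) = 1.99 × ((5.66)²/0.800 + 10.0 × -0.7071) = 1.99 × (40.04 + (-7.071)) = 1.99 × 32.97 = 65.62 N.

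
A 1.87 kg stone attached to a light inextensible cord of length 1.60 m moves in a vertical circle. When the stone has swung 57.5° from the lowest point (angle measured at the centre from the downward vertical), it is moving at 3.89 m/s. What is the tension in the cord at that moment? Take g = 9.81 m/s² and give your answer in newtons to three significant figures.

Take the radial direction toward the centre of the circle as positive. The component of the weight along the string toward the centre is −mg cos φ (φ measured from the bottom), so Newton's second law along the string gives T − mg cos φ = m v²/r.
cos 57.5° = 0.5373, so T = m(v²/r + g cos φ) = 1.87 × ((3.89)²/1.60 + 9.81 × 0.5373) = 1.87 × (9.458 + (5.271)) = 1.87 × 14.73 = 27.54 N.

27.5 N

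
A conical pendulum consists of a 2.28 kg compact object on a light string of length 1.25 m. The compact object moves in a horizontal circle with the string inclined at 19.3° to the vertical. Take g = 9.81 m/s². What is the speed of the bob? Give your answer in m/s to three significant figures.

The radius of the circle is r = L sinθ = 1.25 × sin 19.3° = 0.4131 m.
Horizontally T sinθ = mv²/r and vertically T cosθ = mg, so tanθ = v²/(rg).
v = √(r g tanθ) = √(0.4131 × 9.81 × 0.3502) = √1.419 = 1.191 m/s.

1.19 m/s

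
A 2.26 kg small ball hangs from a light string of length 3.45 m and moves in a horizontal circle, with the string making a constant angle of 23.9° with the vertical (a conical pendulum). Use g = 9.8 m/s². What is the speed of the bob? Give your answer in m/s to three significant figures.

The radius of the circle is r = L sinθ = 3.45 × sin 23.9° = 1.398 m.
Horizontally T sinθ = mv²/r and vertically T cosθ = mg, so tanθ = v²/(rg).
v = √(r g tanθ) = √(1.398 × 9.8 × 0.4431) = √6.070 = 2.464 m/s.

2.46 m/s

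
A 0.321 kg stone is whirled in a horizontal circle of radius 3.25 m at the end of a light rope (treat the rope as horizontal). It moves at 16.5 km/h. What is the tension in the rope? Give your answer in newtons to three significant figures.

2.07 N

v = 16.5 km/h = 16.5/3.6 = 4.583 m/s.
The tension is the only horizontal force, so it supplies the full centripetal force: T = m v²/r = 0.321 × (4.583)²/3.25 = 0.321 × 21.01/3.25 = 2.075 N.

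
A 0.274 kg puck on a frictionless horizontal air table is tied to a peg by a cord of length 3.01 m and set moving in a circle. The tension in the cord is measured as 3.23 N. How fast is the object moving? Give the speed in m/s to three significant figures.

T = m v²/r ⇒ v = √(T r / m) = √(3.23 × 3.01 / 0.274) = √35.48 = 5.957 m/s.

5.96 m/s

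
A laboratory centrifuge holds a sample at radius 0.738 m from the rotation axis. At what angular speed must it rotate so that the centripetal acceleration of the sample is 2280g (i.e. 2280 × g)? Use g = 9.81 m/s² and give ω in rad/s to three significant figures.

Centripetal acceleration a_c = ω²r. Setting ω²r = 2280g:
ω = √(2280g / r) = √(2280 × 9.81 / 0.738) = √30310 = 174.1 rad/s.

174 rad/s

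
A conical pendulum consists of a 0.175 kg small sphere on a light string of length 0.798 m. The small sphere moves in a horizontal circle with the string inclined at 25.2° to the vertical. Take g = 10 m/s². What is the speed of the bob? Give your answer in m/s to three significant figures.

The radius of the circle is r = L sinθ = 0.798 × sin 25.2° = 0.3398 m.
Horizontally T sinθ = mv²/r and vertically T cosθ = mg, so tanθ = v²/(rg).
v = √(r g tanθ) = √(0.3398 × 10.0 × 0.4706) = √1.599 = 1.264 m/s.

1.26 m/s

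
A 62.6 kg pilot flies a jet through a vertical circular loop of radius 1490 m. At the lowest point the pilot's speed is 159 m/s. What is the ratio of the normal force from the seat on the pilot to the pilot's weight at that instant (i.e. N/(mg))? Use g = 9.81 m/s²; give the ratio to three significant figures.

At the bottom, N − mg = mv²/r, so N = m(v²/r + g) and N/(mg) = v²/(rg) + 1 = (159)²/(1490 × 9.81) + 1 = 1.730 + 1 = 2.730.

2.73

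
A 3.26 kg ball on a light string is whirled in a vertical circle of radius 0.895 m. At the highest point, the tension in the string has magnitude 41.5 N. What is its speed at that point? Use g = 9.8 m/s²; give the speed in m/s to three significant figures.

At the top, T + mg = mv²/r, so v = √(r(T/m + g)) = √(0.895 × (41.5/3.26 + 9.8)) = √(0.895 × 22.53) = √20.16 = 4.490 m/s.

4.49 m/s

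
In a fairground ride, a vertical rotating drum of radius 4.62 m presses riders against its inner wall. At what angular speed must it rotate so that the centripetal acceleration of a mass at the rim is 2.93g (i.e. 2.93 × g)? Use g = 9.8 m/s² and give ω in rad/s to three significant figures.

Centripetal acceleration a_c = ω²r. Setting ω²r = 2.93g:
ω = √(2.93g / r) = √(2.93 × 9.8 / 4.62) = √6.215 = 2.493 rad/s.

2.49 rad/s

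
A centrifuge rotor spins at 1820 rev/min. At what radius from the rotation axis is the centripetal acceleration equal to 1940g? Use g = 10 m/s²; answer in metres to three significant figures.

0.534 m

ω = 1820 rev/min × 2π/60 = 190.6 rad/s.
a_c = ω²r = 1940g ⇒ r = 1940 × 10.0 / (190.6)² = 19400/36320 = 0.5341 m.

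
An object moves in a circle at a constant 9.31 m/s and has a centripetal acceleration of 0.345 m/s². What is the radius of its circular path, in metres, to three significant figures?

251 m

a_c = v²/r ⇒ r = v²/a_c = (9.31)²/0.345 = 86.68/0.345 = 251.2 m.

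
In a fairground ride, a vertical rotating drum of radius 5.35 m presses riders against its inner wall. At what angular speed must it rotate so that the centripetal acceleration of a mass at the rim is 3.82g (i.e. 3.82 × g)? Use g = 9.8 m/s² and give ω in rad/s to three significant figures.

Centripetal acceleration a_c = ω²r. Setting ω²r = 3.82g:
ω = √(3.82g / r) = √(3.82 × 9.8 / 5.35) = √6.997 = 2.645 rad/s.

2.65 rad/s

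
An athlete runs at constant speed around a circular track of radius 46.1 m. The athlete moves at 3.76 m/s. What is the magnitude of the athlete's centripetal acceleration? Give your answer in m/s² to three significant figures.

0.307 m/s²

a_c = v²/r = (3.760)²/46.1 = 14.14/46.1 = 0.3067 m/s².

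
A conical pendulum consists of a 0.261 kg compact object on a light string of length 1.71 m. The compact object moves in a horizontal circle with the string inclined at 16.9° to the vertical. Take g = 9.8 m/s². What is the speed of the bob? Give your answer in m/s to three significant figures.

1.22 m/s

The radius of the circle is r = L sinθ = 1.71 × sin 16.9° = 0.4971 m.
Horizontally T sinθ = mv²/r and vertically T cosθ = mg, so tanθ = v²/(rg).
v = √(r g tanθ) = √(0.4971 × 9.8 × 0.3038) = √1.480 = 1.217 m/s.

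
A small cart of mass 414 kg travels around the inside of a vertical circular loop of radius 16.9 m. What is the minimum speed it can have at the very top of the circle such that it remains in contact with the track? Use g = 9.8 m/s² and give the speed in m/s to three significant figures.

At the top, both weight mg and N point toward the centre: N + mg = mv²/r.
At minimum speed N → 0, so mg = mv_min²/r ⇒ v_min = √(g r) = √(9.8 × 16.9) = 12.87 m/s.

12.9 m/s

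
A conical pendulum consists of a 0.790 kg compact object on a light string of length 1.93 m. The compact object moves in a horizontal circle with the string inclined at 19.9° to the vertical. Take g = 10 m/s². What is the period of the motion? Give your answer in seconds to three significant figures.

2.68 s

r = L sinθ = 0.6569 m. From T sinθ = mω²r and T cosθ = mg: tanθ = ω²r/g, so ω² = g tanθ / r = g/(L cosθ).
ω = √(g/(L cosθ)) = √(10.0/(1.93 × 0.9403)) = √5.510 = 2.347 rad/s.
Period = 2π/ω = 2.677 s.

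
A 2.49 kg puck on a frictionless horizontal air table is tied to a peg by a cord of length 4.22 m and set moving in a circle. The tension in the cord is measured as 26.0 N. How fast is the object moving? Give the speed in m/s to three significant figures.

T = m v²/r ⇒ v = √(T r / m) = √(26.0 × 4.22 / 2.49) = √44.06 = 6.638 m/s.

6.64 m/s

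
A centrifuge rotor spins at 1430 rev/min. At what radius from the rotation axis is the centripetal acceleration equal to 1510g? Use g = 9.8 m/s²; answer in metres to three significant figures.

0.660 m

ω = 1430 rev/min × 2π/60 = 149.7 rad/s.
a_c = ω²r = 1510g ⇒ r = 1510 × 9.8 / (149.7)² = 14800/22420 = 0.6599 m.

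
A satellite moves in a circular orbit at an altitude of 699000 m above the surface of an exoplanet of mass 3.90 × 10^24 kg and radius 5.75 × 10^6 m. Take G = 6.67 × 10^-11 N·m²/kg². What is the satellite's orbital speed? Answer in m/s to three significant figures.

Orbital radius r = R + h = 5.75 × 10^6 + 699000 = 6.449 × 10^6 m.
Gravity supplies the centripetal force: G M m / r² = m v² / r, so v = √(GM/r).
v = √(6.67 × 10^-11 × 3.90 × 10^24 / 6.449 × 10^6) = √(4.034 × 10^7) = 6351 m/s.

6350 m/s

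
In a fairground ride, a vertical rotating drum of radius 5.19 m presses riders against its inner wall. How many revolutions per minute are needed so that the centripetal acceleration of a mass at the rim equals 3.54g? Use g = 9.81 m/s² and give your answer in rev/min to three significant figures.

Require ω²r = 3.54g, so ω = √(3.54 × 9.81/5.19) = 2.587 rad/s.
In rev/min: ω × 60/(2π) = 2.587 × 60/(2π) = 24.70 rev/min.

24.7 rev/min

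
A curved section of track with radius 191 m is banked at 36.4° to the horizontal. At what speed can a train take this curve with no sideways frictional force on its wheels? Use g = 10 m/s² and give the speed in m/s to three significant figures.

On a frictionless banked curve, N sinθ = mv²/r and N cosθ = mg, so tanθ = v²/(rg).
v = √(r g tanθ) = √(191 × 10.0 × tan 36.4°) = √(191 × 10.0 × 0.7373) = √1408 = 37.53 m/s.

37.5 m/s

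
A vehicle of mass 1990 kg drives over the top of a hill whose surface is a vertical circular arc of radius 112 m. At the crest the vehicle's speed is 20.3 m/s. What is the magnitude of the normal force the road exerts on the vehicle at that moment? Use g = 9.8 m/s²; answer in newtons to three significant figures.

At the crest the centripetal acceleration points downward (toward the centre of the arc), so mg − N = mv²/r.
N = m(g − v²/r) = 1990 × (9.8 − (20.3)²/112) = 1990 × (9.8 − 3.679) = 1990 × 6.121 = 12180 N.

12200 N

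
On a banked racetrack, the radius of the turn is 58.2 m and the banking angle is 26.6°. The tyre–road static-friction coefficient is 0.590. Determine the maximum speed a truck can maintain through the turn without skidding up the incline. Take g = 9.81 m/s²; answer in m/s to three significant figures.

At the maximum speed, friction acts down the slope at its limiting value f = μN. Radially (horizontal, toward centre): N sinθ + μN cosθ = mv²/r. Vertically: N cosθ − μN sinθ = mg.
Dividing: v² = r g (sinθ + μcosθ)/(cosθ − μsinθ).
sinθ + μcosθ = 0.4478 + 0.590×0.8942 = 0.9753; cosθ − μsinθ = 0.8942 − 0.590×0.4478 = 0.6300.
v² = 58.2 × 9.81 × 0.9753/0.6300 = 883.9 m²/s², so v = 29.73 m/s.

29.7 m/s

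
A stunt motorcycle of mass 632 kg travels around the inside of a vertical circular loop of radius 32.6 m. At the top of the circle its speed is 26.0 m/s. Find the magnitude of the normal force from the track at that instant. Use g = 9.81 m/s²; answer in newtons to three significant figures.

At the top, both N and the weight mg point inward (toward the centre), so N + mg = mv²/r.
N = m(v²/r − g) = 632 × ((26.0)²/32.6 − 9.81) = 632 × (20.74 − 9.81) = 632 × 10.93 = 6905 N.

6910 N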